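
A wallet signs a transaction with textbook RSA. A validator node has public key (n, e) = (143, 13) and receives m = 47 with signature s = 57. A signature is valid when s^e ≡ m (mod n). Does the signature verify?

s^2 ≡ 57^2 = 3249 ≡ 103
s^4 ≡ 103^2 = 10609 ≡ 27
s^8 ≡ 27^2 = 729 ≡ 14
13 = 8 + 4 + 1, so s^13 ≡ 14·27·57 ≡ 96 (mod 143)
96 ≠ 47, so verification fails.

does not verify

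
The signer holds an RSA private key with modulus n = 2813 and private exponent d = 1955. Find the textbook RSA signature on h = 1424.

Squares mod 2813: h^1≡1424, h^2≡2416, h^4≡81, h^8≡935, h^16≡2195, h^32≡2169, h^64≡1225, h^128≡1296, h^256≡255, h^512≡326, h^1024≡2195
1955 = 1024 + 512 + 256 + 128 + 32 + 2 + 1, so h^1955 ≡ 2195·326·255·1296·2169·2416·1424 ≡ 356 (mod 2813)

356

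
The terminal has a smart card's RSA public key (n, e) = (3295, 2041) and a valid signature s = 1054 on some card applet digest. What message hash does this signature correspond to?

s^2 ≡ 1054^2 = 1110916 ≡ 501
s^4 ≡ 501^2 = 251001 ≡ 581
s^8 ≡ 581^2 = 337561 ≡ 1471
s^16 ≡ 1471^2 = 2163841 ≡ 2321
s^32 ≡ 2321^2 = 5387041 ≡ 3011
s^64 ≡ 3011^2 = 9066121 ≡ 1576
s^128 ≡ 1576^2 = 2483776 ≡ 2641
s^256 ≡ 2641^2 = 6974881 ≡ 2661
s^512 ≡ 2661^2 = 7080921 ≡ 3261
s^1024 ≡ 3261^2 = 10634121 ≡ 1156
2041 = 1024 + 512 + 256 + 128 + 64 + 32 + 16 + 8 + 1, so s^2041 ≡ 1156·3261·2661·2641·1576·3011·2321·1471·1054 ≡ 1544 (mod 3295)

1544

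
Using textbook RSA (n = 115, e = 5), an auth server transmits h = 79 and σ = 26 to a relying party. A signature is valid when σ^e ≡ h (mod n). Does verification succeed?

σ^2 ≡ 26^2 = 676 ≡ 101
σ^4 ≡ 101^2 = 10201 ≡ 81
5 = 4 + 1, so σ^5 ≡ 81·26 ≡ 36 (mod 115)
σ^5 mod 115 = 36, but h = 79.

fails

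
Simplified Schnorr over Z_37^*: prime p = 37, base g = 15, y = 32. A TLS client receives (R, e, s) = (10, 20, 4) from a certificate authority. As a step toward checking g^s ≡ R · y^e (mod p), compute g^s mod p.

9

15^2 = 225 ≡ 3
15^4 ≡ 3^2 = 9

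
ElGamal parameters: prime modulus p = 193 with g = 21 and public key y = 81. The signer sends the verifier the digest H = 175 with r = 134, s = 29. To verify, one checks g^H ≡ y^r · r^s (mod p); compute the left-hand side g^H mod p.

4

21^2 = 441 ≡ 55
21^4 ≡ 55^2 = 3025 ≡ 130
21^8 ≡ 130^2 = 16900 ≡ 109
21^16 ≡ 109^2 = 11881 ≡ 108
21^32 ≡ 108^2 = 11664 ≡ 84
21^64 ≡ 84^2 = 7056 ≡ 108
21^128 ≡ 108^2 = 11664 ≡ 84
175 = 128 + 32 + 8 + 4 + 2 + 1, so 21^175 ≡ 84·84·109·130·55·21 ≡ 4 (mod 193)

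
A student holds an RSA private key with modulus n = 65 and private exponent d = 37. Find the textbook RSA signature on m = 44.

44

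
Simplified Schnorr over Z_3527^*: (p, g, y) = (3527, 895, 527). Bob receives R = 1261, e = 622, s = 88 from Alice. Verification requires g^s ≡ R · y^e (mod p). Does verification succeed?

passes

g^s mod p:
Squares mod 3527: 895^1≡895, 895^2≡396, 895^4≡1628, 895^8≡1607, 895^16≡685, 895^32≡134, 895^64≡321
88 = 64 + 16 + 8, so 895^88 ≡ 321·685·1607 ≡ 2700 (mod 3527)
R · y^e mod p:
Squares mod 3527: 527^1≡527, 527^2≡2623, 527^4≡2479, 527^8≡1407, 527^16≡1002, 527^32≡2336, 527^64≡627, 527^128≡1632, 527^256≡539, 527^512≡1307
622 = 512 + 64 + 32 + 8 + 4 + 2, so 527^622 ≡ 1307·627·2336·1407·2479·2623 ≡ 2732 (mod 3527)
1261·2732 = 3445052 ≡ 2700 (mod 3527)
2700 ≡ 2700 (mod 3527); signature holds.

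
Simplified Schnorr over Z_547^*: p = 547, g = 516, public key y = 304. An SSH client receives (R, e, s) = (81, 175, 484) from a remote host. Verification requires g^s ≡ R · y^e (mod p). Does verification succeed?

g^s mod p:
516^2 = 266256 ≡ 414
516^4 ≡ 414^2 = 171396 ≡ 185
516^8 ≡ 185^2 = 34225 ≡ 311
516^16 ≡ 311^2 = 96721 ≡ 449
516^32 ≡ 449^2 = 201601 ≡ 305
516^64 ≡ 305^2 = 93025 ≡ 35
516^128 ≡ 35^2 = 1225 ≡ 131
516^256 ≡ 131^2 = 17161 ≡ 204
484 = 256 + 128 + 64 + 32 + 4, so 516^484 ≡ 204·131·35·305·185 ≡ 215 (mod 547)
R · y^e mod p:
304^2 = 92416 ≡ 520
304^4 ≡ 520^2 = 270400 ≡ 182
304^8 ≡ 182^2 = 33124 ≡ 304
304^16 ≡ 304^2 = 92416 ≡ 520
304^32 ≡ 520^2 = 270400 ≡ 182
304^64 ≡ 182^2 = 33124 ≡ 304
304^128 ≡ 304^2 = 92416 ≡ 520
175 = 128 + 32 + 8 + 4 + 2 + 1, so 304^175 ≡ 520·182·304·182·520·304 ≡ 1 (mod 547)
81·1 = 81 ≡ 81 (mod 547)
215 ≠ 81; the check fails.

fails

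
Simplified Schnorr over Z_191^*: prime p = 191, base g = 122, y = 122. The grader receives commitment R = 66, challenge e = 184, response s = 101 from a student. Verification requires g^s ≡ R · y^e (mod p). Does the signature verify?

verifies

g^s mod p:
Squares mod 191: 122^1≡122, 122^2≡177, 122^4≡5, 122^8≡25, 122^16≡52, 122^32≡30, 122^64≡136
101 = 64 + 32 + 4 + 1, so 122^101 ≡ 136·30·5·122 ≡ 70 (mod 191)
R · y^e mod p:
Squares mod 191: 122^1≡122, 122^2≡177, 122^4≡5, 122^8≡25, 122^16≡52, 122^32≡30, 122^64≡136, 122^128≡160
184 = 128 + 32 + 16 + 8, so 122^184 ≡ 160·30·52·25 ≡ 30 (mod 191)
66·30 = 1980 ≡ 70 (mod 191)
70 ≡ 70 (mod 191); signature holds.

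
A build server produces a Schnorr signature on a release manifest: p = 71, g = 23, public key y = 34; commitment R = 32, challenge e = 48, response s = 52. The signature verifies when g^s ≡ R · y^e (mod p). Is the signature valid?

g^s mod p:
Squares mod 71: 23^1≡23, 23^2≡32, 23^4≡30, 23^8≡48, 23^16≡32, 23^32≡30
52 = 32 + 16 + 4, so 23^52 ≡ 30·32·30 ≡ 45 (mod 71)
R · y^e mod p:
Squares mod 71: 34^1≡34, 34^2≡20, 34^4≡45, 34^8≡37, 34^16≡20, 34^32≡45
48 = 32 + 16, so 34^48 ≡ 45·20 ≡ 48 (mod 71)
32·48 = 1536 ≡ 45 (mod 71)
45 ≡ 45 (mod 71); signature holds.

valid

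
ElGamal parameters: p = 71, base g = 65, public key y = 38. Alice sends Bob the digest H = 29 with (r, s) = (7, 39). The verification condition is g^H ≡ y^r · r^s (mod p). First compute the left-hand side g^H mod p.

63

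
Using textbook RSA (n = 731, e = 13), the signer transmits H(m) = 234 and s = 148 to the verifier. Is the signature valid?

invalid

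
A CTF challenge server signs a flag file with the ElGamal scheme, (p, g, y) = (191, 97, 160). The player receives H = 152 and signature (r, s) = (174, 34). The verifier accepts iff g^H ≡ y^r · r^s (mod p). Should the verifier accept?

reject

Left side g^H mod p:
97^2 = 9409 ≡ 50
97^4 ≡ 50^2 = 2500 ≡ 17
97^8 ≡ 17^2 = 289 ≡ 98
97^16 ≡ 98^2 = 9604 ≡ 54
97^32 ≡ 54^2 = 2916 ≡ 51
97^64 ≡ 51^2 = 2601 ≡ 118
97^128 ≡ 118^2 = 13924 ≡ 172
152 = 128 + 16 + 8, so 97^152 ≡ 172·54·98 ≡ 109 (mod 191)
Right side y^r · r^s mod p:
160^2 = 25600 ≡ 6
160^4 ≡ 6^2 = 36
160^8 ≡ 36^2 = 1296 ≡ 150
160^16 ≡ 150^2 = 22500 ≡ 153
160^32 ≡ 153^2 = 23409 ≡ 107
160^64 ≡ 107^2 = 11449 ≡ 180
160^128 ≡ 180^2 = 32400 ≡ 121
174 = 128 + 32 + 8 + 4 + 2, so 160^174 ≡ 121·107·150·36·6 ≡ 5 (mod 191)
174^2 = 30276 ≡ 98
174^4 ≡ 98^2 = 9604 ≡ 54
174^8 ≡ 54^2 = 2916 ≡ 51
174^16 ≡ 51^2 = 2601 ≡ 118
174^32 ≡ 118^2 = 13924 ≡ 172
34 = 32 + 2, so 174^34 ≡ 172·98 ≡ 48 (mod 191)
5·48 = 240 ≡ 49 (mod 191)
109 ≠ 49, so verification fails.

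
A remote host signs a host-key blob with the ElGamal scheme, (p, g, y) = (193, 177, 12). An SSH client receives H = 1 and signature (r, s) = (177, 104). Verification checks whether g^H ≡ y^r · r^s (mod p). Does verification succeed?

fails

Left side g^H mod p:
177^1 mod 193 = 177
Right side y^r · r^s mod p:
12^2 = 144
12^4 ≡ 144^2 = 20736 ≡ 85
12^8 ≡ 85^2 = 7225 ≡ 84
12^16 ≡ 84^2 = 7056 ≡ 108
12^32 ≡ 108^2 = 11664 ≡ 84
12^64 ≡ 84^2 = 7056 ≡ 108
12^128 ≡ 108^2 = 11664 ≡ 84
177 = 128 + 32 + 16 + 1, so 12^177 ≡ 84·84·108·12 ≡ 43 (mod 193)
177^2 = 31329 ≡ 63
177^4 ≡ 63^2 = 3969 ≡ 109
177^8 ≡ 109^2 = 11881 ≡ 108
177^16 ≡ 108^2 = 11664 ≡ 84
177^32 ≡ 84^2 = 7056 ≡ 108
177^64 ≡ 108^2 = 11664 ≡ 84
104 = 64 + 32 + 8, so 177^104 ≡ 84·108·108 ≡ 108 (mod 193)
43·108 = 4644 ≡ 12 (mod 193)
177 ≠ 12, so verification fails.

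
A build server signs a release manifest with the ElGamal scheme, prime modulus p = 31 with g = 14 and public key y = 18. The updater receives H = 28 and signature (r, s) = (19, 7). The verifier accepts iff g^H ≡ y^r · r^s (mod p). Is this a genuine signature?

forged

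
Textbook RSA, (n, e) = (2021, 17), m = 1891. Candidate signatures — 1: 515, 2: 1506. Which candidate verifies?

Candidate 1: 515^2 = 265225 ≡ 474; 515^4 ≡ 474^2 = 224676 ≡ 345; 515^8 ≡ 345^2 = 119025 ≡ 1807; 515^16 ≡ 1807^2 = 3265249 ≡ 1334; 17 = 16 + 1, so 515^17 ≡ 1334·515 ≡ 1891 (mod 2021)
  → matches m = 1891
Candidate 2: 1506^2 = 2268036 ≡ 474; 1506^4 ≡ 474^2 = 224676 ≡ 345; 1506^8 ≡ 345^2 = 119025 ≡ 1807; 1506^16 ≡ 1807^2 = 3265249 ≡ 1334; 17 = 16 + 1, so 1506^17 ≡ 1334·1506 ≡ 130 (mod 2021)

1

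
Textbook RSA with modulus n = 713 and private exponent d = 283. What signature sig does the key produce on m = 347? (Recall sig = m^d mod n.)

440

Squares mod 713: m^1≡347, m^2≡625, m^4≡614, m^8≡532, m^16≡676, m^32≡656, m^64≡397, m^128≡36, m^256≡583
283 = 256 + 16 + 8 + 2 + 1, so m^283 ≡ 583·676·532·625·347 ≡ 440 (mod 713)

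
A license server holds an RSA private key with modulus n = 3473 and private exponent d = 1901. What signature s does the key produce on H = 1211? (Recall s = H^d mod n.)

H^2 ≡ 1211^2 = 1466521 ≡ 915
H^4 ≡ 915^2 = 837225 ≡ 232
H^8 ≡ 232^2 = 53824 ≡ 1729
H^16 ≡ 1729^2 = 2989441 ≡ 2661
H^32 ≡ 2661^2 = 7080921 ≡ 2947
H^64 ≡ 2947^2 = 8684809 ≡ 2309
H^128 ≡ 2309^2 = 5331481 ≡ 426
H^256 ≡ 426^2 = 181476 ≡ 880
H^512 ≡ 880^2 = 774400 ≡ 3394
H^1024 ≡ 3394^2 = 11519236 ≡ 2768
1901 = 1024 + 512 + 256 + 64 + 32 + 8 + 4 + 1, so H^1901 ≡ 2768·3394·880·2309·2947·1729·232·1211 ≡ 2268 (mod 3473)

2268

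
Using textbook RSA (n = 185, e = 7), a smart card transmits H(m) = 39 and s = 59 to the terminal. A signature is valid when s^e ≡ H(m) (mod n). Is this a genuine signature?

genuine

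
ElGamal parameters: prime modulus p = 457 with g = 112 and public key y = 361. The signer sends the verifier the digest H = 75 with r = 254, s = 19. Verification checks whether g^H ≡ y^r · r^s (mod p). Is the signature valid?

Left side g^H mod p:
Squares mod 457: 112^1≡112, 112^2≡205, 112^4≡438, 112^8≡361, 112^16≡76, 112^32≡292, 112^64≡262
75 = 64 + 8 + 2 + 1, so 112^75 ≡ 262·361·205·112 ≡ 415 (mod 457)
Right side y^r · r^s mod p:
Squares mod 457: 361^1≡361, 361^2≡76, 361^4≡292, 361^8≡262, 361^16≡94, 361^32≡153, 361^64≡102, 361^128≡350
254 = 128 + 64 + 32 + 16 + 8 + 4 + 2, so 361^254 ≡ 350·102·153·94·262·292·76 ≡ 313 (mod 457)
Squares mod 457: 254^1≡254, 254^2≡79, 254^4≡300, 254^8≡428, 254^16≡384
19 = 16 + 2 + 1, so 254^19 ≡ 384·79·254 ≡ 324 (mod 457)
313·324 = 101412 ≡ 415 (mod 457)
415 ≡ 415 (mod 457), so the signature is genuine.

valid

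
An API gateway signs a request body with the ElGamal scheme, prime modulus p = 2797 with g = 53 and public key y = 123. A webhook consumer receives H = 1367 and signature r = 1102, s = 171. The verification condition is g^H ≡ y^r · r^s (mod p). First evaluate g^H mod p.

2178

Squares mod 2797: 53^1≡53, 53^2≡12, 53^4≡144, 53^8≡1157, 53^16≡1683, 53^32≡1925, 53^64≡2397, 53^128≡571, 53^256≡1589, 53^512≡2027, 53^1024≡2733
1367 = 1024 + 256 + 64 + 16 + 4 + 2 + 1, so 53^1367 ≡ 2733·1589·2397·1683·144·12·53 ≡ 2178 (mod 2797)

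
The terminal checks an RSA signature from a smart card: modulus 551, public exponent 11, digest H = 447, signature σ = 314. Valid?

no

σ^2 ≡ 314^2 = 98596 ≡ 518
σ^4 ≡ 518^2 = 268324 ≡ 538
σ^8 ≡ 538^2 = 289444 ≡ 169
11 = 8 + 2 + 1, so σ^11 ≡ 169·518·314 ≡ 451 (mod 551)
451 ≠ 447, so verification fails.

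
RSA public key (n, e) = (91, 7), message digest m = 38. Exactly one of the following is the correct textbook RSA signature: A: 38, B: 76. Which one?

Candidate A: 38^2 = 1444 ≡ 79; 38^4 ≡ 79^2 = 6241 ≡ 53; 7 = 4 + 2 + 1, so 38^7 ≡ 53·79·38 ≡ 38 (mod 91)
  → matches m = 38
Candidate B: 76^2 = 5776 ≡ 43; 76^4 ≡ 43^2 = 1849 ≡ 29; 7 = 4 + 2 + 1, so 76^7 ≡ 29·43·76 ≡ 41 (mod 91)

A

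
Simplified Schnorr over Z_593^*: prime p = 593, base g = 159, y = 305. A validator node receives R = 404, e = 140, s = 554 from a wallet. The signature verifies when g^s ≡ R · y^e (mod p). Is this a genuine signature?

forged

g^s mod p:
159^2 = 25281 ≡ 375
159^4 ≡ 375^2 = 140625 ≡ 84
159^8 ≡ 84^2 = 7056 ≡ 533
159^16 ≡ 533^2 = 284089 ≡ 42
159^32 ≡ 42^2 = 1764 ≡ 578
159^64 ≡ 578^2 = 334084 ≡ 225
159^128 ≡ 225^2 = 50625 ≡ 220
159^256 ≡ 220^2 = 48400 ≡ 367
159^512 ≡ 367^2 = 134689 ≡ 78
554 = 512 + 32 + 8 + 2, so 159^554 ≡ 78·578·533·375 ≡ 544 (mod 593)
R · y^e mod p:
305^2 = 93025 ≡ 517
305^4 ≡ 517^2 = 267289 ≡ 439
305^8 ≡ 439^2 = 192721 ≡ 589
305^16 ≡ 589^2 = 346921 ≡ 16
305^32 ≡ 16^2 = 256
305^64 ≡ 256^2 = 65536 ≡ 306
305^128 ≡ 306^2 = 93636 ≡ 535
140 = 128 + 8 + 4, so 305^140 ≡ 535·589·439 ≡ 445 (mod 593)
404·445 = 179780 ≡ 101 (mod 593)
544 ≠ 101; the check fails.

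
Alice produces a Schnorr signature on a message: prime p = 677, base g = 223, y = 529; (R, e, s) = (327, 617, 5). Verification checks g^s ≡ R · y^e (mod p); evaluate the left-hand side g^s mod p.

Squares mod 677: 223^1≡223, 223^2≡308, 223^4≡84
5 = 4 + 1, so 223^5 ≡ 84·223 ≡ 453 (mod 677)

453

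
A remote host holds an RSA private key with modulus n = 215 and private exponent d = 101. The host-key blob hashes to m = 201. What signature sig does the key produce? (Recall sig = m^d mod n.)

m^2 ≡ 201^2 = 40401 ≡ 196
m^4 ≡ 196^2 = 38416 ≡ 146
m^8 ≡ 146^2 = 21316 ≡ 31
m^16 ≡ 31^2 = 961 ≡ 101
m^32 ≡ 101^2 = 10201 ≡ 96
m^64 ≡ 96^2 = 9216 ≡ 186
101 = 64 + 32 + 4 + 1, so m^101 ≡ 186·96·146·201 ≡ 91 (mod 215)

91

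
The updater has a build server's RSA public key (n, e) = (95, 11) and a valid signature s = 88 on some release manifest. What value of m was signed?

s^2 ≡ 88^2 = 7744 ≡ 49
s^4 ≡ 49^2 = 2401 ≡ 26
s^8 ≡ 26^2 = 676 ≡ 11
11 = 8 + 2 + 1, so s^11 ≡ 11·49·88 ≡ 27 (mod 95)

27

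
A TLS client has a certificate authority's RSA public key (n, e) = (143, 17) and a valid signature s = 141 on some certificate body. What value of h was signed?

59

Squares mod 143: s^1≡141, s^2≡4, s^4≡16, s^8≡113, s^16≡42
17 = 16 + 1, so s^17 ≡ 42·141 ≡ 59 (mod 143)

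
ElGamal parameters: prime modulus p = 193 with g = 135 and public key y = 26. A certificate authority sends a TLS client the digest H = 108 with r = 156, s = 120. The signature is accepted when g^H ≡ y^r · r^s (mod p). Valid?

yes

Left side g^H mod p:
135^2 = 18225 ≡ 83
135^4 ≡ 83^2 = 6889 ≡ 134
135^8 ≡ 134^2 = 17956 ≡ 7
135^16 ≡ 7^2 = 49
135^32 ≡ 49^2 = 2401 ≡ 85
135^64 ≡ 85^2 = 7225 ≡ 84
108 = 64 + 32 + 8 + 4, so 135^108 ≡ 84·85·7·134 ≡ 27 (mod 193)
Right side y^r · r^s mod p:
26^2 = 676 ≡ 97
26^4 ≡ 97^2 = 9409 ≡ 145
26^8 ≡ 145^2 = 21025 ≡ 181
26^16 ≡ 181^2 = 32761 ≡ 144
26^32 ≡ 144^2 = 20736 ≡ 85
26^64 ≡ 85^2 = 7225 ≡ 84
26^128 ≡ 84^2 = 7056 ≡ 108
156 = 128 + 16 + 8 + 4, so 26^156 ≡ 108·144·181·145 ≡ 50 (mod 193)
156^2 = 24336 ≡ 18
156^4 ≡ 18^2 = 324 ≡ 131
156^8 ≡ 131^2 = 17161 ≡ 177
156^16 ≡ 177^2 = 31329 ≡ 63
156^32 ≡ 63^2 = 3969 ≡ 109
156^64 ≡ 109^2 = 11881 ≡ 108
120 = 64 + 32 + 16 + 8, so 156^120 ≡ 108·109·63·177 ≡ 43 (mod 193)
50·43 = 2150 ≡ 27 (mod 193)
27 ≡ 27 (mod 193), so the signature is genuine.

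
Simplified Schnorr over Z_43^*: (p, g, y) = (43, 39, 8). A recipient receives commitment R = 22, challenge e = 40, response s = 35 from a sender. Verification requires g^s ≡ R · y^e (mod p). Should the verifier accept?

accept

g^s mod p:
Squares mod 43: 39^1≡39, 39^2≡16, 39^4≡41, 39^8≡4, 39^16≡16, 39^32≡41
35 = 32 + 2 + 1, so 39^35 ≡ 41·16·39 ≡ 42 (mod 43)
R · y^e mod p:
Squares mod 43: 8^1≡8, 8^2≡21, 8^4≡11, 8^8≡35, 8^16≡21, 8^32≡11
40 = 32 + 8, so 8^40 ≡ 11·35 ≡ 41 (mod 43)
22·41 = 902 ≡ 42 (mod 43)
42 ≡ 42 (mod 43); signature holds.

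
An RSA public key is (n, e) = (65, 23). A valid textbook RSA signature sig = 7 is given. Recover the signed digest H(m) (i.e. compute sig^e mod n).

28

sig^2 ≡ 7^2 = 49
sig^4 ≡ 49^2 = 2401 ≡ 61
sig^8 ≡ 61^2 = 3721 ≡ 16
sig^16 ≡ 16^2 = 256 ≡ 61
23 = 16 + 4 + 2 + 1, so sig^23 ≡ 61·61·49·7 ≡ 28 (mod 65)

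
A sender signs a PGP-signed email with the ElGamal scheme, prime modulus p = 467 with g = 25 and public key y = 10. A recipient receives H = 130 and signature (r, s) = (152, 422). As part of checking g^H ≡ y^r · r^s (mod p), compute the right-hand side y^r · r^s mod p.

10^152 mod 467 = 170
152^422 mod 467 = 25
y^r · r^s ≡ 170·25 = 4250 ≡ 47 (mod 467)

47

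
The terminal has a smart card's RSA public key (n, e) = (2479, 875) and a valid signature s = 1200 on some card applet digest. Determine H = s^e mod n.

108

s^2 ≡ 1200^2 = 1440000 ≡ 2180
s^4 ≡ 2180^2 = 4752400 ≡ 157
s^8 ≡ 157^2 = 24649 ≡ 2338
s^16 ≡ 2338^2 = 5466244 ≡ 49
s^32 ≡ 49^2 = 2401
s^64 ≡ 2401^2 = 5764801 ≡ 1126
s^128 ≡ 1126^2 = 1267876 ≡ 1107
s^256 ≡ 1107^2 = 1225449 ≡ 823
s^512 ≡ 823^2 = 677329 ≡ 562
875 = 512 + 256 + 64 + 32 + 8 + 2 + 1, so s^875 ≡ 562·823·1126·2401·2338·2180·1200 ≡ 108 (mod 2479)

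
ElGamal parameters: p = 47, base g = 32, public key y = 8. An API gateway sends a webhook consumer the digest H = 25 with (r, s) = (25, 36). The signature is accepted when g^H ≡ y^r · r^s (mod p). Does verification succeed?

passes

Left side g^H mod p:
32^2 = 1024 ≡ 37
32^4 ≡ 37^2 = 1369 ≡ 6
32^8 ≡ 6^2 = 36
32^16 ≡ 36^2 = 1296 ≡ 27
25 = 16 + 8 + 1, so 32^25 ≡ 27·36·32 ≡ 37 (mod 47)
Right side y^r · r^s mod p:
8^2 = 64 ≡ 17
8^4 ≡ 17^2 = 289 ≡ 7
8^8 ≡ 7^2 = 49 ≡ 2
8^16 ≡ 2^2 = 4
25 = 16 + 8 + 1, so 8^25 ≡ 4·2·8 ≡ 17 (mod 47)
25^2 = 625 ≡ 14
25^4 ≡ 14^2 = 196 ≡ 8
25^8 ≡ 8^2 = 64 ≡ 17
25^16 ≡ 17^2 = 289 ≡ 7
25^32 ≡ 7^2 = 49 ≡ 2
36 = 32 + 4, so 25^36 ≡ 2·8 ≡ 16 (mod 47)
17·16 = 272 ≡ 37 (mod 47)
37 ≡ 37 (mod 47), so the signature is genuine.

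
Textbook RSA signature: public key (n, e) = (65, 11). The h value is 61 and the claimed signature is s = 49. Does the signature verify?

does not verify

s^2 ≡ 49^2 = 2401 ≡ 61
s^4 ≡ 61^2 = 3721 ≡ 16
s^8 ≡ 16^2 = 256 ≡ 61
11 = 8 + 2 + 1, so s^11 ≡ 61·61·49 ≡ 4 (mod 65)
s^11 mod 65 = 4, but h = 61.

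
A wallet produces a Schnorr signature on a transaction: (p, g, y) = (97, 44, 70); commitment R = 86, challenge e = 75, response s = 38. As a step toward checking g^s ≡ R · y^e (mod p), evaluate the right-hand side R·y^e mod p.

88

70^2 = 4900 ≡ 50
70^4 ≡ 50^2 = 2500 ≡ 75
70^8 ≡ 75^2 = 5625 ≡ 96
70^16 ≡ 96^2 = 9216 ≡ 1
70^32 ≡ 1^2 = 1
70^64 ≡ 1^2 = 1
75 = 64 + 8 + 2 + 1, so 70^75 ≡ 1·96·50·70 ≡ 89 (mod 97)
R · y^e ≡ 86·89 = 7654 ≡ 88 (mod 97)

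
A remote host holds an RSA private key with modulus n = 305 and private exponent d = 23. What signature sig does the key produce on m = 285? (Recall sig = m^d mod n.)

235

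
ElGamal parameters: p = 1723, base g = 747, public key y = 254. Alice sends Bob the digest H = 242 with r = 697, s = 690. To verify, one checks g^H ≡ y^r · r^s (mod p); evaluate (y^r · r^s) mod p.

254^2 = 64516 ≡ 765
254^4 ≡ 765^2 = 585225 ≡ 1128
254^8 ≡ 1128^2 = 1272384 ≡ 810
254^16 ≡ 810^2 = 656100 ≡ 1360
254^32 ≡ 1360^2 = 1849600 ≡ 821
254^64 ≡ 821^2 = 674041 ≡ 348
254^128 ≡ 348^2 = 121104 ≡ 494
254^256 ≡ 494^2 = 244036 ≡ 1093
254^512 ≡ 1093^2 = 1194649 ≡ 610
697 = 512 + 128 + 32 + 16 + 8 + 1, so 254^697 ≡ 610·494·821·1360·810·254 ≡ 41 (mod 1723)
697^2 = 485809 ≡ 1646
697^4 ≡ 1646^2 = 2709316 ≡ 760
697^8 ≡ 760^2 = 577600 ≡ 395
697^16 ≡ 395^2 = 156025 ≡ 955
697^32 ≡ 955^2 = 912025 ≡ 558
697^64 ≡ 558^2 = 311364 ≡ 1224
697^128 ≡ 1224^2 = 1498176 ≡ 889
697^256 ≡ 889^2 = 790321 ≡ 1187
697^512 ≡ 1187^2 = 1408969 ≡ 1278
690 = 512 + 128 + 32 + 16 + 2, so 697^690 ≡ 1278·889·558·955·1646 ≡ 443 (mod 1723)
y^r · r^s ≡ 41·443 = 18163 ≡ 933 (mod 1723)

933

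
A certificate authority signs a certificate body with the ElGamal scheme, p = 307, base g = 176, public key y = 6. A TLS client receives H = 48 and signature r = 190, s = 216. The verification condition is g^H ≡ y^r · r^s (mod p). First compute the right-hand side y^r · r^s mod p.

259

Squares mod 307: 6^1≡6, 6^2≡36, 6^4≡68, 6^8≡19, 6^16≡54, 6^32≡153, 6^64≡77, 6^128≡96
190 = 128 + 32 + 16 + 8 + 4 + 2, so 6^190 ≡ 96·153·54·19·68·36 ≡ 103 (mod 307)
Squares mod 307: 190^1≡190, 190^2≡181, 190^4≡219, 190^8≡69, 190^16≡156, 190^32≡83, 190^64≡135, 190^128≡112
216 = 128 + 64 + 16 + 8, so 190^216 ≡ 112·135·156·69 ≡ 235 (mod 307)
y^r · r^s ≡ 103·235 = 24205 ≡ 259 (mod 307)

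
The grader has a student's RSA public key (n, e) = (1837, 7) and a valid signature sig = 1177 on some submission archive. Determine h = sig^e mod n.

sig^2 ≡ 1177^2 = 1385329 ≡ 231
sig^4 ≡ 231^2 = 53361 ≡ 88
7 = 4 + 2 + 1, so sig^7 ≡ 88·231·1177 ≡ 968 (mod 1837)

968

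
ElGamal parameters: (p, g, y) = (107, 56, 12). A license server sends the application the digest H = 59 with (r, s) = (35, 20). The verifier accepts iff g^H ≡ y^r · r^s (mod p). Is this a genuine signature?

forged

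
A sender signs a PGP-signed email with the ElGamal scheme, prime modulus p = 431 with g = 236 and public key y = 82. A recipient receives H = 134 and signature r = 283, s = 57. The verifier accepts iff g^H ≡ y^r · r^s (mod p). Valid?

yes

Left side g^H mod p:
Squares mod 431: 236^1≡236, 236^2≡97, 236^4≡358, 236^8≡157, 236^16≡82, 236^32≡259, 236^64≡276, 236^128≡320
134 = 128 + 4 + 2, so 236^134 ≡ 320·358·97 ≡ 278 (mod 431)
Right side y^r · r^s mod p:
Squares mod 431: 82^1≡82, 82^2≡259, 82^4≡276, 82^8≡320, 82^16≡253, 82^32≡221, 82^64≡138, 82^128≡80, 82^256≡366
283 = 256 + 16 + 8 + 2 + 1, so 82^283 ≡ 366·253·320·259·82 ≡ 160 (mod 431)
Squares mod 431: 283^1≡283, 283^2≡354, 283^4≡326, 283^8≡250, 283^16≡5, 283^32≡25
57 = 32 + 16 + 8 + 1, so 283^57 ≡ 25·5·250·283 ≡ 61 (mod 431)
160·61 = 9760 ≡ 278 (mod 431)
278 ≡ 278 (mod 431), so the signature is genuine.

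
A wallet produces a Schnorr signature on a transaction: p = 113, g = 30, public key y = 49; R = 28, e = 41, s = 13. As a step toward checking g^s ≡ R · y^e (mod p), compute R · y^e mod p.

49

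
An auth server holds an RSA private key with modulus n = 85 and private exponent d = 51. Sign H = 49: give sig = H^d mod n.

9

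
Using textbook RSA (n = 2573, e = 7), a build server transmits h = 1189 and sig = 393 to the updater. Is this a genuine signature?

genuine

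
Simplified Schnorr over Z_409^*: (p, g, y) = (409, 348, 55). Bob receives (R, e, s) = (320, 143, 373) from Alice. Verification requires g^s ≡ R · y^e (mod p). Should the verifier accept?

g^s mod p:
348^2 = 121104 ≡ 40
348^4 ≡ 40^2 = 1600 ≡ 373
348^8 ≡ 373^2 = 139129 ≡ 69
348^16 ≡ 69^2 = 4761 ≡ 262
348^32 ≡ 262^2 = 68644 ≡ 341
348^64 ≡ 341^2 = 116281 ≡ 125
348^128 ≡ 125^2 = 15625 ≡ 83
348^256 ≡ 83^2 = 6889 ≡ 345
373 = 256 + 64 + 32 + 16 + 4 + 1, so 348^373 ≡ 345·125·341·262·373·348 ≡ 351 (mod 409)
R · y^e mod p:
55^2 = 3025 ≡ 162
55^4 ≡ 162^2 = 26244 ≡ 68
55^8 ≡ 68^2 = 4624 ≡ 125
55^16 ≡ 125^2 = 15625 ≡ 83
55^32 ≡ 83^2 = 6889 ≡ 345
55^64 ≡ 345^2 = 119025 ≡ 6
55^128 ≡ 6^2 = 36
143 = 128 + 8 + 4 + 2 + 1, so 55^143 ≡ 36·125·68·162·55 ≡ 151 (mod 409)
320·151 = 48320 ≡ 58 (mod 409)
351 ≠ 58; the check fails.

reject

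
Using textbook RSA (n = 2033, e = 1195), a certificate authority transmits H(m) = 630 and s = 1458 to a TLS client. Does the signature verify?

s^2 ≡ 1458^2 = 2125764 ≡ 1279
s^4 ≡ 1279^2 = 1635841 ≡ 1309
s^8 ≡ 1309^2 = 1713481 ≡ 1695
s^16 ≡ 1695^2 = 2873025 ≡ 396
s^32 ≡ 396^2 = 156816 ≡ 275
s^64 ≡ 275^2 = 75625 ≡ 404
s^128 ≡ 404^2 = 163216 ≡ 576
s^256 ≡ 576^2 = 331776 ≡ 397
s^512 ≡ 397^2 = 157609 ≡ 1068
s^1024 ≡ 1068^2 = 1140624 ≡ 111
1195 = 1024 + 128 + 32 + 8 + 2 + 1, so s^1195 ≡ 111·576·275·1695·1279·1458 ≡ 630 (mod 2033)
s^1195 mod 2033 = 630 matches H(m).

verifies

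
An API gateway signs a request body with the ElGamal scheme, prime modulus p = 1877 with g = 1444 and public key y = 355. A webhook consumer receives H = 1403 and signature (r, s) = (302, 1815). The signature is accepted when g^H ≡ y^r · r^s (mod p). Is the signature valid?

Left side g^H mod p:
1444^2 = 2085136 ≡ 1666
1444^4 ≡ 1666^2 = 2775556 ≡ 1350
1444^8 ≡ 1350^2 = 1822500 ≡ 1810
1444^16 ≡ 1810^2 = 3276100 ≡ 735
1444^32 ≡ 735^2 = 540225 ≡ 1526
1444^64 ≡ 1526^2 = 2328676 ≡ 1196
1444^128 ≡ 1196^2 = 1430416 ≡ 142
1444^256 ≡ 142^2 = 20164 ≡ 1394
1444^512 ≡ 1394^2 = 1943236 ≡ 541
1444^1024 ≡ 541^2 = 292681 ≡ 1746
1403 = 1024 + 256 + 64 + 32 + 16 + 8 + 2 + 1, so 1444^1403 ≡ 1746·1394·1196·1526·735·1810·1666·1444 ≡ 260 (mod 1877)
Right side y^r · r^s mod p:
355^2 = 126025 ≡ 266
355^4 ≡ 266^2 = 70756 ≡ 1307
355^8 ≡ 1307^2 = 1708249 ≡ 179
355^16 ≡ 179^2 = 32041 ≡ 132
355^32 ≡ 132^2 = 17424 ≡ 531
355^64 ≡ 531^2 = 281961 ≡ 411
355^128 ≡ 411^2 = 168921 ≡ 1868
355^256 ≡ 1868^2 = 3489424 ≡ 81
302 = 256 + 32 + 8 + 4 + 2, so 355^302 ≡ 81·531·179·1307·266 ≡ 471 (mod 1877)
302^2 = 91204 ≡ 1108
302^4 ≡ 1108^2 = 1227664 ≡ 106
302^8 ≡ 106^2 = 11236 ≡ 1851
302^16 ≡ 1851^2 = 3426201 ≡ 676
302^32 ≡ 676^2 = 456976 ≡ 865
302^64 ≡ 865^2 = 748225 ≡ 1179
302^128 ≡ 1179^2 = 1390041 ≡ 1061
302^256 ≡ 1061^2 = 1125721 ≡ 1398
302^512 ≡ 1398^2 = 1954404 ≡ 447
302^1024 ≡ 447^2 = 199809 ≡ 847
1815 = 1024 + 512 + 256 + 16 + 4 + 2 + 1, so 302^1815 ≡ 847·447·1398·676·106·1108·302 ≡ 1844 (mod 1877)
471·1844 = 868524 ≡ 1350 (mod 1877)
260 ≠ 1350, so verification fails.

invalid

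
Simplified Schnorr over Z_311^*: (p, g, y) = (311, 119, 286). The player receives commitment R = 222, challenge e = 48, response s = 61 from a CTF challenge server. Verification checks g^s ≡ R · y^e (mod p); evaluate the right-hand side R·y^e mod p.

97

286^2 = 81796 ≡ 3
286^4 ≡ 3^2 = 9
286^8 ≡ 9^2 = 81
286^16 ≡ 81^2 = 6561 ≡ 30
286^32 ≡ 30^2 = 900 ≡ 278
48 = 32 + 16, so 286^48 ≡ 278·30 ≡ 254 (mod 311)
R · y^e ≡ 222·254 = 56388 ≡ 97 (mod 311)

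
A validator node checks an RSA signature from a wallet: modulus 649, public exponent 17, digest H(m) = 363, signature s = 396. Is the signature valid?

invalid

Squares mod 649: s^1≡396, s^2≡407, s^4≡154, s^8≡352, s^16≡594
17 = 16 + 1, so s^17 ≡ 594·396 ≡ 286 (mod 649)
s^17 mod 649 = 286, but H(m) = 363.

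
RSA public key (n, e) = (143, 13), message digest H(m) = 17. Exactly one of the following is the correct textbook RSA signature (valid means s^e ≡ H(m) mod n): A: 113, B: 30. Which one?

B

Candidate A: Squares mod 143: 113^1≡113, 113^2≡42, 113^4≡48, 113^8≡16; 13 = 8 + 4 + 1, so 113^13 ≡ 16·48·113 ≡ 126 (mod 143)
Candidate B: Squares mod 143: 30^1≡30, 30^2≡42, 30^4≡48, 30^8≡16; 13 = 8 + 4 + 1, so 30^13 ≡ 16·48·30 ≡ 17 (mod 143)
  → matches H(m) = 17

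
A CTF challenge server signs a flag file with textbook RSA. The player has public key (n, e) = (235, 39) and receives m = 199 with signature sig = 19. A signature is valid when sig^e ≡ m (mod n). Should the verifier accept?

accept

sig^2 ≡ 19^2 = 361 ≡ 126
sig^4 ≡ 126^2 = 15876 ≡ 131
sig^8 ≡ 131^2 = 17161 ≡ 6
sig^16 ≡ 6^2 = 36
sig^32 ≡ 36^2 = 1296 ≡ 121
39 = 32 + 4 + 2 + 1, so sig^39 ≡ 121·131·126·19 ≡ 199 (mod 235)
199 = m, so the signature checks out.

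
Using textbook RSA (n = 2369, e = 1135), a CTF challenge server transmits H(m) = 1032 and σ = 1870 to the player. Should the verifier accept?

σ^2 ≡ 1870^2 = 3496900 ≡ 256
σ^4 ≡ 256^2 = 65536 ≡ 1573
σ^8 ≡ 1573^2 = 2474329 ≡ 1093
σ^16 ≡ 1093^2 = 1194649 ≡ 673
σ^32 ≡ 673^2 = 452929 ≡ 450
σ^64 ≡ 450^2 = 202500 ≡ 1135
σ^128 ≡ 1135^2 = 1288225 ≡ 1858
σ^256 ≡ 1858^2 = 3452164 ≡ 531
σ^512 ≡ 531^2 = 281961 ≡ 50
σ^1024 ≡ 50^2 = 2500 ≡ 131
1135 = 1024 + 64 + 32 + 8 + 4 + 2 + 1, so σ^1135 ≡ 131·1135·450·1093·1573·256·1870 ≡ 1032 (mod 2369)
Since 1032 equals the digest 1032, verification succeeds.

accept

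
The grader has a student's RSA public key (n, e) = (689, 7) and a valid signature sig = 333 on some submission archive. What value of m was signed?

148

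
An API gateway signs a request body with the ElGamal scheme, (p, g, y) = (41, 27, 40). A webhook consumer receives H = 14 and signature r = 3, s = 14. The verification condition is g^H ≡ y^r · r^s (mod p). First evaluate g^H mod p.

9

27^2 = 729 ≡ 32
27^4 ≡ 32^2 = 1024 ≡ 40
27^8 ≡ 40^2 = 1600 ≡ 1
14 = 8 + 4 + 2, so 27^14 ≡ 1·40·32 ≡ 9 (mod 41)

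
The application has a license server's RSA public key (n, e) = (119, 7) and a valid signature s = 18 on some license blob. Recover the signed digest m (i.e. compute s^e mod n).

18

Squares mod 119: s^1≡18, s^2≡86, s^4≡18
7 = 4 + 2 + 1, so s^7 ≡ 18·86·18 ≡ 18 (mod 119)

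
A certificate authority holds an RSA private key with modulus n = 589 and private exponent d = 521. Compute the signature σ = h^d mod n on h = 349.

Squares mod 589: h^1≡349, h^2≡467, h^4≡159, h^8≡543, h^16≡349, h^32≡467, h^64≡159, h^128≡543, h^256≡349, h^512≡467
521 = 512 + 8 + 1, so h^521 ≡ 467·543·349 ≡ 163 (mod 589)

163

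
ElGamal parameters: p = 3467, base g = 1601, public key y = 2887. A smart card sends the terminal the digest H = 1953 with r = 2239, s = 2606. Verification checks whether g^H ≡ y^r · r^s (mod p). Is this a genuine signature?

genuine

Left side g^H mod p:
1601^2 = 2563201 ≡ 1088
1601^4 ≡ 1088^2 = 1183744 ≡ 1497
1601^8 ≡ 1497^2 = 2241009 ≡ 1327
1601^16 ≡ 1327^2 = 1760929 ≡ 3160
1601^32 ≡ 3160^2 = 9985600 ≡ 640
1601^64 ≡ 640^2 = 409600 ≡ 494
1601^128 ≡ 494^2 = 244036 ≡ 1346
1601^256 ≡ 1346^2 = 1811716 ≡ 1942
1601^512 ≡ 1942^2 = 3771364 ≡ 2735
1601^1024 ≡ 2735^2 = 7480225 ≡ 1906
1953 = 1024 + 512 + 256 + 128 + 32 + 1, so 1601^1953 ≡ 1906·2735·1942·1346·640·1601 ≡ 346 (mod 3467)
Right side y^r · r^s mod p:
2887^2 = 8334769 ≡ 101
2887^4 ≡ 101^2 = 10201 ≡ 3267
2887^8 ≡ 3267^2 = 10673289 ≡ 1863
2887^16 ≡ 1863^2 = 3470769 ≡ 302
2887^32 ≡ 302^2 = 91204 ≡ 1062
2887^64 ≡ 1062^2 = 1127844 ≡ 1069
2887^128 ≡ 1069^2 = 1142761 ≡ 2118
2887^256 ≡ 2118^2 = 4485924 ≡ 3093
2887^512 ≡ 3093^2 = 9566649 ≡ 1196
2887^1024 ≡ 1196^2 = 1430416 ≡ 2012
2887^2048 ≡ 2012^2 = 4048144 ≡ 2155
2239 = 2048 + 128 + 32 + 16 + 8 + 4 + 2 + 1, so 2887^2239 ≡ 2155·2118·1062·302·1863·3267·101·2887 ≡ 2847 (mod 3467)
2239^2 = 5013121 ≡ 3306
2239^4 ≡ 3306^2 = 10929636 ≡ 1652
2239^8 ≡ 1652^2 = 2729104 ≡ 575
2239^16 ≡ 575^2 = 330625 ≡ 1260
2239^32 ≡ 1260^2 = 1587600 ≡ 3181
2239^64 ≡ 3181^2 = 10118761 ≡ 2055
2239^128 ≡ 2055^2 = 4223025 ≡ 219
2239^256 ≡ 219^2 = 47961 ≡ 2890
2239^512 ≡ 2890^2 = 8352100 ≡ 97
2239^1024 ≡ 97^2 = 9409 ≡ 2475
2239^2048 ≡ 2475^2 = 6125625 ≡ 2903
2606 = 2048 + 512 + 32 + 8 + 4 + 2, so 2239^2606 ≡ 2903·97·3181·575·1652·3306 ≡ 1554 (mod 3467)
2847·1554 = 4424238 ≡ 346 (mod 3467)
346 ≡ 346 (mod 3467), so the signature is genuine.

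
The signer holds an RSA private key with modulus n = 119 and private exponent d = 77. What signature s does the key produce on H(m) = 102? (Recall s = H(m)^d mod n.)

51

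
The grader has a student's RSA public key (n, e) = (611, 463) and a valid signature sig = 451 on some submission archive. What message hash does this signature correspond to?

191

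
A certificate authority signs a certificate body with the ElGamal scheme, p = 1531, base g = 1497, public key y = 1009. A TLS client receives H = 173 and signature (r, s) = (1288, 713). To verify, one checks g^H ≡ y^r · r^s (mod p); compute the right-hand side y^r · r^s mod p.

502

1009^2 = 1018081 ≡ 1497
1009^4 ≡ 1497^2 = 2241009 ≡ 1156
1009^8 ≡ 1156^2 = 1336336 ≡ 1304
1009^16 ≡ 1304^2 = 1700416 ≡ 1006
1009^32 ≡ 1006^2 = 1012036 ≡ 45
1009^64 ≡ 45^2 = 2025 ≡ 494
1009^128 ≡ 494^2 = 244036 ≡ 607
1009^256 ≡ 607^2 = 368449 ≡ 1009
1009^512 ≡ 1009^2 = 1018081 ≡ 1497
1009^1024 ≡ 1497^2 = 2241009 ≡ 1156
1288 = 1024 + 256 + 8, so 1009^1288 ≡ 1156·1009·1304 ≡ 494 (mod 1531)
1288^2 = 1658944 ≡ 871
1288^4 ≡ 871^2 = 758641 ≡ 796
1288^8 ≡ 796^2 = 633616 ≡ 1313
1288^16 ≡ 1313^2 = 1723969 ≡ 63
1288^32 ≡ 63^2 = 3969 ≡ 907
1288^64 ≡ 907^2 = 822649 ≡ 502
1288^128 ≡ 502^2 = 252004 ≡ 920
1288^256 ≡ 920^2 = 846400 ≡ 1288
1288^512 ≡ 1288^2 = 1658944 ≡ 871
713 = 512 + 128 + 64 + 8 + 1, so 1288^713 ≡ 871·920·502·1313·1288 ≡ 63 (mod 1531)
y^r · r^s ≡ 494·63 = 31122 ≡ 502 (mod 1531)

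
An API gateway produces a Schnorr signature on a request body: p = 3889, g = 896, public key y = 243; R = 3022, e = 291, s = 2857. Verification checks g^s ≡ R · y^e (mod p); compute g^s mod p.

400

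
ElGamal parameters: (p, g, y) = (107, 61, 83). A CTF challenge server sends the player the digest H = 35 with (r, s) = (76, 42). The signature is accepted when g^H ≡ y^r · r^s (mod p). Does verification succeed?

Left side g^H mod p:
61^35 mod 107 = 29
Right side y^r · r^s mod p:
83^76 mod 107 = 36
76^42 mod 107 = 48
36·48 = 1728 ≡ 16 (mod 107)
29 ≠ 16, so verification fails.

fails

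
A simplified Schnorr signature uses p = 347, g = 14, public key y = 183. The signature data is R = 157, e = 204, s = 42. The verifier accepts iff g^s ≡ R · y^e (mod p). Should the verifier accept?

reject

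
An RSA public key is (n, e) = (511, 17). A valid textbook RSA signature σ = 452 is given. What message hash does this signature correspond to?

σ^17 mod 511 = 247

247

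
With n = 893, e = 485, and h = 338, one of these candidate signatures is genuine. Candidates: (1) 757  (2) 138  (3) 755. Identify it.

3

Candidate 1: Squares mod 893: 757^1≡757, 757^2≡636, 757^4≡860, 757^8≡196, 757^16≡17, 757^32≡289, 757^64≡472, 757^128≡427, 757^256≡157; 485 = 256 + 128 + 64 + 32 + 4 + 1, so 757^485 ≡ 157·427·472·289·860·757 ≡ 633 (mod 893)
Candidate 2: Squares mod 893: 138^1≡138, 138^2≡291, 138^4≡739, 138^8≡498, 138^16≡643, 138^32≡883, 138^64≡100, 138^128≡177, 138^256≡74; 485 = 256 + 128 + 64 + 32 + 4 + 1, so 138^485 ≡ 74·177·100·883·739·138 ≡ 555 (mod 893)
Candidate 3: Squares mod 893: 755^1≡755, 755^2≡291, 755^4≡739, 755^8≡498, 755^16≡643, 755^32≡883, 755^64≡100, 755^128≡177, 755^256≡74; 485 = 256 + 128 + 64 + 32 + 4 + 1, so 755^485 ≡ 74·177·100·883·739·755 ≡ 338 (mod 893)
  → matches h = 338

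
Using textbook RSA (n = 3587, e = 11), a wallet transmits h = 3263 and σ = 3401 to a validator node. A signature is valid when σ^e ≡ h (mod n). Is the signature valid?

invalid

σ^2 ≡ 3401^2 = 11566801 ≡ 2313
σ^4 ≡ 2313^2 = 5349969 ≡ 1752
σ^8 ≡ 1752^2 = 3069504 ≡ 2619
11 = 8 + 2 + 1, so σ^11 ≡ 2619·2313·3401 ≡ 324 (mod 3587)
The recovered value 324 does not match the digest 3263.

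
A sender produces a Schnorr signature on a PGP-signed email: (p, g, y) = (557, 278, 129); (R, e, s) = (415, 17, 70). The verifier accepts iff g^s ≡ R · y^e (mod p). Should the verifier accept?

reject

g^s mod p:
Squares mod 557: 278^1≡278, 278^2≡418, 278^4≡383, 278^8≡198, 278^16≡214, 278^32≡122, 278^64≡402
70 = 64 + 4 + 2, so 278^70 ≡ 402·383·418 ≡ 337 (mod 557)
R · y^e mod p:
Squares mod 557: 129^1≡129, 129^2≡488, 129^4≡305, 129^8≡6, 129^16≡36
17 = 16 + 1, so 129^17 ≡ 36·129 ≡ 188 (mod 557)
415·188 = 78020 ≡ 40 (mod 557)
337 ≠ 40; the check fails.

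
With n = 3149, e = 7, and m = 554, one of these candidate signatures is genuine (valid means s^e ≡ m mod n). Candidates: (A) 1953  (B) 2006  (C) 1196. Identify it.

Candidate A: 1953^7 mod 3149 = 2595
Candidate B: 2006^7 mod 3149 = 1840
Candidate C: 1196^7 mod 3149 = 554
  → matches m = 554

C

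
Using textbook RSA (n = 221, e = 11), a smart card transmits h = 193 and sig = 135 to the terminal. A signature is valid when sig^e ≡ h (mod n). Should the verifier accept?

reject

Squares mod 221: sig^1≡135, sig^2≡103, sig^4≡1, sig^8≡1
11 = 8 + 2 + 1, so sig^11 ≡ 1·103·135 ≡ 203 (mod 221)
sig^11 mod 221 = 203, but h = 193.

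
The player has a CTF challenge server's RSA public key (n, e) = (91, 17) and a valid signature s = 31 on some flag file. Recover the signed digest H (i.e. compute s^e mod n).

5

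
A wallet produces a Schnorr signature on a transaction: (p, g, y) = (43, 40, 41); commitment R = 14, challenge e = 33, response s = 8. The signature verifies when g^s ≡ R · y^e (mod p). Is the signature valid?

valid

g^s mod p:
40^2 = 1600 ≡ 9
40^4 ≡ 9^2 = 81 ≡ 38
40^8 ≡ 38^2 = 1444 ≡ 25
R · y^e mod p:
41^2 = 1681 ≡ 4
41^4 ≡ 4^2 = 16
41^8 ≡ 16^2 = 256 ≡ 41
41^16 ≡ 41^2 = 1681 ≡ 4
41^32 ≡ 4^2 = 16
33 = 32 + 1, so 41^33 ≡ 16·41 ≡ 11 (mod 43)
14·11 = 154 ≡ 25 (mod 43)
25 ≡ 25 (mod 43); signature holds.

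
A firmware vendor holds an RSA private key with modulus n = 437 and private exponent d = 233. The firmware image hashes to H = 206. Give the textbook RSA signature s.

H^233 mod 437 = 367

367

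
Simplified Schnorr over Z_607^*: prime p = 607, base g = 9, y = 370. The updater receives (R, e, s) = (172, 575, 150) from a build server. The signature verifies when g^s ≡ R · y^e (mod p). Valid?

no

g^s mod p:
9^2 = 81
9^4 ≡ 81^2 = 6561 ≡ 491
9^8 ≡ 491^2 = 241081 ≡ 102
9^16 ≡ 102^2 = 10404 ≡ 85
9^32 ≡ 85^2 = 7225 ≡ 548
9^64 ≡ 548^2 = 300304 ≡ 446
9^128 ≡ 446^2 = 198916 ≡ 427
150 = 128 + 16 + 4 + 2, so 9^150 ≡ 427·85·491·81 ≡ 562 (mod 607)
R · y^e mod p:
370^2 = 136900 ≡ 325
370^4 ≡ 325^2 = 105625 ≡ 7
370^8 ≡ 7^2 = 49
370^16 ≡ 49^2 = 2401 ≡ 580
370^32 ≡ 580^2 = 336400 ≡ 122
370^64 ≡ 122^2 = 14884 ≡ 316
370^128 ≡ 316^2 = 99856 ≡ 308
370^256 ≡ 308^2 = 94864 ≡ 172
370^512 ≡ 172^2 = 29584 ≡ 448
575 = 512 + 32 + 16 + 8 + 4 + 2 + 1, so 370^575 ≡ 448·122·580·49·7·325·370 ≡ 212 (mod 607)
172·212 = 36464 ≡ 44 (mod 607)
562 ≠ 44; the check fails.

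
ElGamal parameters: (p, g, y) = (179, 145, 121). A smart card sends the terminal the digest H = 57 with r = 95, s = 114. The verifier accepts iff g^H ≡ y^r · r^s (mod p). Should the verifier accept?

Left side g^H mod p:
145^2 = 21025 ≡ 82
145^4 ≡ 82^2 = 6724 ≡ 101
145^8 ≡ 101^2 = 10201 ≡ 177
145^16 ≡ 177^2 = 31329 ≡ 4
145^32 ≡ 4^2 = 16
57 = 32 + 16 + 8 + 1, so 145^57 ≡ 16·4·177·145 ≡ 56 (mod 179)
Right side y^r · r^s mod p:
121^2 = 14641 ≡ 142
121^4 ≡ 142^2 = 20164 ≡ 116
121^8 ≡ 116^2 = 13456 ≡ 31
121^16 ≡ 31^2 = 961 ≡ 66
121^32 ≡ 66^2 = 4356 ≡ 60
121^64 ≡ 60^2 = 3600 ≡ 20
95 = 64 + 16 + 8 + 4 + 2 + 1, so 121^95 ≡ 20·66·31·116·142·121 ≡ 4 (mod 179)
95^2 = 9025 ≡ 75
95^4 ≡ 75^2 = 5625 ≡ 76
95^8 ≡ 76^2 = 5776 ≡ 48
95^16 ≡ 48^2 = 2304 ≡ 156
95^32 ≡ 156^2 = 24336 ≡ 171
95^64 ≡ 171^2 = 29241 ≡ 64
114 = 64 + 32 + 16 + 2, so 95^114 ≡ 64·171·156·75 ≡ 14 (mod 179)
4·14 = 56 ≡ 56 (mod 179)
56 ≡ 56 (mod 179), so the signature is genuine.

accept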